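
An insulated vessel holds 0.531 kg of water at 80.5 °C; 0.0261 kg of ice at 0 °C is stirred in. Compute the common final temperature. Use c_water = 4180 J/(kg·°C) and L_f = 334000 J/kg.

T_f ≈ 73.0 °C

Energy conservation, ΣQ = 0:
fusion: m_ice L_f = 0.0261×334000 = 8717.4
  meltwater 0→T: 0.0261×4180×T = 109.1 T
  water: 2219.6(T − 80.5)
2328.7 T = 178676 − 8717.4 = 169959
T ≈ 72.99 °C — above 0 °C, consistent with complete melting.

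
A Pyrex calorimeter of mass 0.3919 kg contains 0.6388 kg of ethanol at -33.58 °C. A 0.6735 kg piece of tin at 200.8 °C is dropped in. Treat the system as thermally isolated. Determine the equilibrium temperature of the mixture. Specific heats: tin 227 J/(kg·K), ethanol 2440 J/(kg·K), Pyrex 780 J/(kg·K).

Let T be the final temperature. ΣQ_i = 0:
0.6735×227×(T − 200.8) + 0.6388×2440×(T − (-33.58)) + 0.3919×780×(T − (-33.58)) = 0
152.88(T − 200.8) + 1558.7(T − (-33.58)) + 305.68(T − (-33.58)) = 0
(152.88 + 1558.7 + 305.68) T = 152.88×200.8 + 1558.7×(-33.58) + 305.68×(-33.58)
T = -31906/2017.2 ≈ -15.82 °C

T_f ≈ -15.8 °C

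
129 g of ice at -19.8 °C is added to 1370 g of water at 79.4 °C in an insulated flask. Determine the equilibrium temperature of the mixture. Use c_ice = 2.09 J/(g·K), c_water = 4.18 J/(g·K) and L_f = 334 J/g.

Net heat exchanged in the isolated system is zero:
warm ice to 0 °C: 129×2.09×(0 − (-19.8)) = 5338.3
  fusion: m_ice L_f = 129×334 = 43086
  warm the meltwater: 539.22 T
  water cools: 1370×4.18×(T − 79.4) = 5726.6(T − 79.4)
6265.8 T = 454692 − 48424 = 406268
T ≈ 64.84 °C (positive, so assuming full melt was valid).

T_f ≈ 64.8 °C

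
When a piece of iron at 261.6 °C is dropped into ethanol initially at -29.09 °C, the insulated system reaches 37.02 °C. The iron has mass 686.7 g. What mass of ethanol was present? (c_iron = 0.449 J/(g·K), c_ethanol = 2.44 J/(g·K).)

m ≈ 429 g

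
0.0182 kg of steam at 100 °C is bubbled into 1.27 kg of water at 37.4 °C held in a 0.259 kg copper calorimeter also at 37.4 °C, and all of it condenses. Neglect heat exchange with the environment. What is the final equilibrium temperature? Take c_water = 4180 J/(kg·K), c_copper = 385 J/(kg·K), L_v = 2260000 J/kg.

Sum of m c ΔT and latent-heat terms is zero:
steam→water at 100 °C releases m L_v = 0.0182·2260000 = 41132; condensed water 100 °C→T: 76.08(T − 100); original water: 5308.6(T − 37.4); cup: 99.72(T − 37.4)
5484.4 T = 41132 + 7607.6 + 202271 = 251011
T ≈ 45.77 °C — below 100 °C, confirming all the steam condensed.

T_f ≈ 45.8 °C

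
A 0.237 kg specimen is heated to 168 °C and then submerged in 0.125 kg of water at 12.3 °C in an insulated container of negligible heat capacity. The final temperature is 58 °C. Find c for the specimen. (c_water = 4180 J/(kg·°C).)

c ≈ 916 J/(kg·°C)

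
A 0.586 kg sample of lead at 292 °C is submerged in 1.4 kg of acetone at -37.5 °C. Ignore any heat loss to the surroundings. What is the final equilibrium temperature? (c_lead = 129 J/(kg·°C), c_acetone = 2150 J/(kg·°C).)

T_f ≈ -29.4 °C

Net heat exchanged in the isolated system is zero:
0.586·129·(T − 292) + 1.4·2150·(T − (-37.5)) = 0
75.59(T − 292) + 3010(T − (-37.5)) = 0
3085.6 T = -90802
T = -90802 / 3085.6 = -29.4 °C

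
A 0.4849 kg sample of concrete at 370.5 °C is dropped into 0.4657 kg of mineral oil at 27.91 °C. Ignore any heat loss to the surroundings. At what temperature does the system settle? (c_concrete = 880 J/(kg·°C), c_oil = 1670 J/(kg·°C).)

T_f ≈ 149.3 °C

Energy conservation, ΣQ = 0:
0.4849*880*(T − 370.5) + 0.4657*1670*(T − 27.91) = 0
426.71(T − 370.5) + 777.72(T − 27.91) = 0
1204.4 T = 179803
T = 179803/1204.4 ≈ 149.28 °C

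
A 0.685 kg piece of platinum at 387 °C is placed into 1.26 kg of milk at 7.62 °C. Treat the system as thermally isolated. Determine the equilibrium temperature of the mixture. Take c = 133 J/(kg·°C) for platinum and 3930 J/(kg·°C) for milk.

T_f ≈ 14.5 °C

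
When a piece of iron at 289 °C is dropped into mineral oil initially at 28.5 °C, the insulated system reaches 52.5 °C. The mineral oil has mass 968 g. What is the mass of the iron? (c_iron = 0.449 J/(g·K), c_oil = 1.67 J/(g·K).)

|Q_iron| = |Q_oil|:
m×0.449×(289 − 52.5) = 968×1.67×(52.5 − 28.5)
106.19 m = 38797  ⇒  m ≈ 365.4 g

m ≈ 365 g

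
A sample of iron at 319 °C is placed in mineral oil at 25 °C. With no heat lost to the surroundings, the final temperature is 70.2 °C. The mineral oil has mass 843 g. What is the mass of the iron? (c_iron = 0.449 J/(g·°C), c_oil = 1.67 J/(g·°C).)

m ≈ 570 g

Heat lost by the iron = heat gained by the oil:
m×0.449×(319 − 70.2) = 843×1.67×(70.2 − 25)
111.71 m = 63633  ⇒  m ≈ 569.6 g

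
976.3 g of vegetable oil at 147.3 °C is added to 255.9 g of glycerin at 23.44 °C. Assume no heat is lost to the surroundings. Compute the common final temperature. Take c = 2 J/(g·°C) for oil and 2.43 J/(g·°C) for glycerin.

T_f ≈ 117.4 °C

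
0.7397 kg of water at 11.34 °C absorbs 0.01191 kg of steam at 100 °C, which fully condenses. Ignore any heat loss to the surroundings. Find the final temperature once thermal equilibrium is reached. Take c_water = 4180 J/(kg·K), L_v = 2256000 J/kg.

T_f ≈ 21.3 °C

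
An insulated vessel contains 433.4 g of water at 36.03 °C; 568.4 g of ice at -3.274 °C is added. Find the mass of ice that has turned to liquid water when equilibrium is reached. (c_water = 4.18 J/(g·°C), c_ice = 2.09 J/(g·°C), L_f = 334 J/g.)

Cooling the water to 0 °C releases 433.4·4.18·36.03 = 65272 J.
Of that, 568.4·2.09·3.274 = 3889.4 J goes to bring the ice to 0 °C, leaving 61383 J.
Melting all 568.4 g of ice would need 568.4·334 = 189846 J.
61383 J < 189846 J, so only part of the ice melts and the system sits at 0 °C.
m_melted·334 = 61383  ⇒  m_melted ≈ 183.8 g.

m_melted ≈ 184 g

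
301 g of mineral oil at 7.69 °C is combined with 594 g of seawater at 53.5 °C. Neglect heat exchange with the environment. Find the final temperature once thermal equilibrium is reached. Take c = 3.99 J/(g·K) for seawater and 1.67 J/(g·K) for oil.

|Q_seawater| = |Q_oil|:
594×3.99×(53.5 − T) = 301×1.67×(T − 7.69)
2370.1(53.5 − T) = 502.67(T − 7.69)
2872.7 T = 130664  ⇒  T ≈ 45.48 °C

T_f ≈ 45.5 °C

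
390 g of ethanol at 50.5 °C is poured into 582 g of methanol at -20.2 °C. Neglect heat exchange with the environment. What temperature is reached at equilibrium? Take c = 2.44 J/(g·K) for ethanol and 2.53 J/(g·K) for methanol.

T_f ≈ 7.6 °C

Net heat exchanged in the isolated system is zero:
390×2.44×(T − 50.5) + 582×2.53×(T − (-20.2)) = 0
951.6(T − 50.5) + 1472.5(T − (-20.2)) = 0
(951.6 + 1472.5) T = 951.6×50.5 + 1472.5×(-20.2)
T ≈ 7.55 °C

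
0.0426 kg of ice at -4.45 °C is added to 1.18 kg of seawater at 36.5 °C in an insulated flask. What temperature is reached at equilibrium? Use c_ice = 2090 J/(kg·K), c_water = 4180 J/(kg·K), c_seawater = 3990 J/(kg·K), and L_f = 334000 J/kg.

Energy conservation, ΣQ = 0:
ice -4.45→0 °C: 0.0426·2090·4.45 = 396.2
  fusion: m_ice L_f = 0.0426·334000 = 14228
  meltwater 0→T: 0.0426·4180·T = 178.07 T
  seawater: 4708.2(T − 36.5)
4886.3 T = 171849 − 14625 = 157225
T ≈ 32.18 °C — above 0 °C, consistent with complete melting.

T_f ≈ 32.2 °C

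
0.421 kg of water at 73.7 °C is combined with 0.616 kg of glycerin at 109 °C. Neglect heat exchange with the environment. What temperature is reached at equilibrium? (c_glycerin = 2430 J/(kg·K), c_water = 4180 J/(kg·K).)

T_f ≈ 89.9 °C

Set heat shed by the hot body equal to heat absorbed by the cold body:
0.616×2430×(109 − T) = 0.421×4180×(T − 73.7)
1496.9(109 − T) = 1759.8(T − 73.7)
3256.7 T = 292856  ⇒  T ≈ 89.93 °C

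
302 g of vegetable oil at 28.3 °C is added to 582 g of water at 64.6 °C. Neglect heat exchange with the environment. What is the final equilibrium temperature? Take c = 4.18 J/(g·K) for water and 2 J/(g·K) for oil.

T_f ≈ 57.4 °C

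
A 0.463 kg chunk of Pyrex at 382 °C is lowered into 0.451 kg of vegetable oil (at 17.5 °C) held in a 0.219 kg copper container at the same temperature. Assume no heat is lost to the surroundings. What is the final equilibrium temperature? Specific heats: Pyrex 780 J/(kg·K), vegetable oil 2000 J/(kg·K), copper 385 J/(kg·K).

T_f ≈ 115.2 °C

Energy conservation, ΣQ = 0:
0.463*780*(T − 382) + 0.451*2000*(T − 17.5) + 0.219*385*(T − 17.5) = 0
361.14(T − 382) + 902(T − 17.5) + 84.31(T − 17.5) = 0
1347.5 T = 155216
T = 155216/1347.5 ≈ 115.19 °C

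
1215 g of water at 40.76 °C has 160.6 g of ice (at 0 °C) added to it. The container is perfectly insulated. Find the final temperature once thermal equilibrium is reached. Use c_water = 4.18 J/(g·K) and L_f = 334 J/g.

T_f ≈ 26.7 °C

Setting the total heat transfer to zero:
melt ice: 160.6·334 = 53640
  meltwater 0→T: 160.6·4.18·T = 671.31 T
  water cools: 1215·4.18·(T − 40.76) = 5078.7(T − 40.76)
5750 T = 207008 − 53640 = 153367
T ≈ 26.67 °C (positive, so assuming full melt was valid).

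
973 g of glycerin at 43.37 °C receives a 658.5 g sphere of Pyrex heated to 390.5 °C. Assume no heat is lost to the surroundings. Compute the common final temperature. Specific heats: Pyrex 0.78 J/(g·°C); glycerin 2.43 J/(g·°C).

With ΣQ=0 the equilibrium temperature is the m·c-weighted mean:
T_f = (513.63*390.5 + 2364.4*43.37) / (513.63 + 2364.4)
    = 303116 / 2878 ≈ 105.32 °C

T_f ≈ 105.3 °C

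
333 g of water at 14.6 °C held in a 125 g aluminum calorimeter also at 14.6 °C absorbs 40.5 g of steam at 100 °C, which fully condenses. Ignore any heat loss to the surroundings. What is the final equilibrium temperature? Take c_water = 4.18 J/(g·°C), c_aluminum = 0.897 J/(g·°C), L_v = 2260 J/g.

T_f ≈ 77.9 °C

Energy balance with sensible and latent terms:
steam→water at 100 °C releases m L_v = 40.5·2260 = 91530
  condensate cools 100→T: 40.5·4.18·(T − 100) = 169.29(T − 100)
  water warms: 333·4.18·(T − 14.6) = 1391.9(T − 14.6)
  cup: 112.12(T − 14.6)
1673.4 T = 91530 + 16929 + 21959 = 130418
T ≈ 77.94 °C — below 100 °C, confirming all the steam condensed.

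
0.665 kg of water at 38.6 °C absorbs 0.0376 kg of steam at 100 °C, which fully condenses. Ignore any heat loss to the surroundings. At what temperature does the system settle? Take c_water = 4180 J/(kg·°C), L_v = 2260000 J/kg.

Conservation of energy gives ΣQ = 0:
steam→water at 100 °C releases m L_v = 0.0376×2260000 = 84976
  condensate cools 100→T: 0.0376×4180×(T − 100) = 157.17(T − 100)
  water warms: 0.665×4180×(T − 38.6) = 2779.7(T − 38.6)
2936.9 T = 84976 + 15717 + 107296 = 207989
T ≈ 70.82 °C (< 100 °C, so full condensation is consistent).

T_f ≈ 70.8 °C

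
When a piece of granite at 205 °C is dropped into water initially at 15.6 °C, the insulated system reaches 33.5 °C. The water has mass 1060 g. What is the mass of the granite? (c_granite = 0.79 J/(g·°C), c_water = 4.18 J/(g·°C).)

Heat lost by the granite = heat gained by the water:
m×0.79×(205 − 33.5) = 1060×4.18×(33.5 − 15.6)
135.49 m = 79311  ⇒  m ≈ 585.4 g

m ≈ 585 g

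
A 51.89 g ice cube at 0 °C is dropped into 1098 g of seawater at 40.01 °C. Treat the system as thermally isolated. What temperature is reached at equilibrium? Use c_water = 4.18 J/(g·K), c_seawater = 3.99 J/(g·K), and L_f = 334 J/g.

T_f ≈ 34.4 °C

Energy conservation, ΣQ = 0:
fusion: m_ice L_f = 51.89·334 = 17331
  warm the meltwater: 216.9 T
  seawater: 4381(T − 40.01)
4597.9 T = 175285 − 17331 = 157953
T ≈ 34.35 °C — above 0 °C, consistent with complete melting.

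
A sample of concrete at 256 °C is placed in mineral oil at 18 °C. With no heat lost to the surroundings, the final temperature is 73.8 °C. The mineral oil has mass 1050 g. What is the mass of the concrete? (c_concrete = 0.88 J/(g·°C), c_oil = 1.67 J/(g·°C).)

m ≈ 610 g

Heat lost by the concrete = heat gained by the oil:
m·0.88·(256 − 73.8) = 1050·1.67·(73.8 − 18)
160.34 m = 97845  ⇒  m ≈ 610.3 g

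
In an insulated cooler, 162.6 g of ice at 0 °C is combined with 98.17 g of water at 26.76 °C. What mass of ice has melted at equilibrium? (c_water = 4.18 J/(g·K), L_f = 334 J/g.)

Water can give up m c ΔT = 98.17·4.18·26.76 = 10981 J before reaching 0 °C.
Melting all 162.6 g of ice would need 162.6·334 = 54308 J.
That's not enough to melt it all — equilibrium is at 0 °C with ice remaining.
m_melt = 10981 / L_f = 32.88 g.

m_melted ≈ 32.9 g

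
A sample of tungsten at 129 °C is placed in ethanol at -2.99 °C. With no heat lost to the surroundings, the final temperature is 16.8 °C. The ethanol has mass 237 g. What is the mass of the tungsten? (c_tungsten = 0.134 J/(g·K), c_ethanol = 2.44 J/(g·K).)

m ≈ 761 g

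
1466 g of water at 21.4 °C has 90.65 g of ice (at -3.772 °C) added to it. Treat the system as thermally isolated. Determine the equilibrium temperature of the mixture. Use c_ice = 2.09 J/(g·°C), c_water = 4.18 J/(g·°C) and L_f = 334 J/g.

T_f ≈ 15.4 °C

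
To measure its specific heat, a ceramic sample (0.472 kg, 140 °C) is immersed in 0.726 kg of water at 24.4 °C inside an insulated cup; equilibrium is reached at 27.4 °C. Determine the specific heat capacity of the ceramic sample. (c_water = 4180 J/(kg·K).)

c ≈ 171 J/(kg·K)

Net heat exchanged in the isolated system is zero:
0.472·c·(27.4 − 140) + 0.726·4180·(27.4 − 24.4) = 0
-53.15 c = -9104
c = -9104/-53.15 ≈ 171.3 J/(kg·K)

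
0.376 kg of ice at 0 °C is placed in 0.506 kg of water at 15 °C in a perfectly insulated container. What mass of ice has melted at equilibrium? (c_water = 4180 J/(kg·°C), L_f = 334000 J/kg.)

m_melted ≈ 0.095 kg

Cooling the water to 0 °C releases 0.506×4180×15 = 31726 J.
To melt every bit of ice: 0.376×334000 = 125584 J.
That's not enough to melt it all — equilibrium is at 0 °C with ice remaining.
m_melt = 31726 / L_f = 0.09499 kg.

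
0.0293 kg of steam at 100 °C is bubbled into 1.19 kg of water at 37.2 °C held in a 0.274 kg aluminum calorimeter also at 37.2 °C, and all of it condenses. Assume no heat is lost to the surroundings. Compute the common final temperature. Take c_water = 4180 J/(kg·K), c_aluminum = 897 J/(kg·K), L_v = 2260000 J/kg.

T_f ≈ 51.0 °C

Sum of m c ΔT and latent-heat terms is zero:
latent heat released on condensation: 0.0293×2260000 = 66218; condensate cools 100→T: 0.0293×4180×(T − 100) = 122.47(T − 100); original water: 4974.2(T − 37.2); cup: 245.78(T − 37.2)
5342.5 T = 66218 + 12247 + 194183 = 272649
T ≈ 51.03 °C, under the boiling point, so the assumption holds.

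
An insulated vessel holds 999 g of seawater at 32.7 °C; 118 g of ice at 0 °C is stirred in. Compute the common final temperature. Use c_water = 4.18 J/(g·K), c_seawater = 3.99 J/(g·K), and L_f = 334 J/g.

Energy balance with sensible and latent terms:
fusion: m_ice L_f = 118×334 = 39412
  warm the meltwater: 493.24 T
  seawater cools: 999×3.99×(T − 32.7) = 3986(T − 32.7)
4479.2 T = 130343 − 39412 = 90931
T ≈ 20.30 °C. Since T > 0 °C, the all-ice-melts assumption holds.

T_f ≈ 20.3 °C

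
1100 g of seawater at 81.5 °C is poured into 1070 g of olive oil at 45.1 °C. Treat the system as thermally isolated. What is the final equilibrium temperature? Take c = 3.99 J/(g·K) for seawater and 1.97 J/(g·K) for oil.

T_f ≈ 69.7 °C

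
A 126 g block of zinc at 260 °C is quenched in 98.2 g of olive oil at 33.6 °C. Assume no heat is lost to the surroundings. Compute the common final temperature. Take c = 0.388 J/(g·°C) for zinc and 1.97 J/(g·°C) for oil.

T_f ≈ 79.3 °C

Energy conservation, ΣQ = 0:
126·0.388·(T − 260) + 98.2·1.97·(T − 33.6) = 0
48.89(T − 260) + 193.45(T − 33.6) = 0
242.34 T = 19211
T = 19211 / 242.34 = 79.3 °C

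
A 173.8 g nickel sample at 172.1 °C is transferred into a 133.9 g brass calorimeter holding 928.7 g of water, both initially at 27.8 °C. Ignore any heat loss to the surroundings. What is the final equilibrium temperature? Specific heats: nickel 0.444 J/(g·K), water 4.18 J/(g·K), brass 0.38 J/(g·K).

T_f ≈ 30.6 °C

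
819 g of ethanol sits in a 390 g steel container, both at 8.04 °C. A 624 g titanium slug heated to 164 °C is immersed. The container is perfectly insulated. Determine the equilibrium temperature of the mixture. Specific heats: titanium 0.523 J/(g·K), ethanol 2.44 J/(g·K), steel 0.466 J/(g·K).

T_f ≈ 28.3 °C

Net heat exchanged in the isolated system is zero:
624*0.523*(T − 164) + 819*2.44*(T − 8.04) + 390*0.466*(T − 8.04) = 0
(326.35 + 1998.4 + 181.74) T = 326.35*164 + 1998.4*8.04 + 181.74*8.04
T = 71050 / 2506.5 = 28.3 °C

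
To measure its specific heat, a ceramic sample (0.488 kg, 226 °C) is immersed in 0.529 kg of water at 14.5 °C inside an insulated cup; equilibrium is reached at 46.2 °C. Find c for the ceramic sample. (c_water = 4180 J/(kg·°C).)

c ≈ 799 J/(kg·°C)

Let T be the final temperature. ΣQ_i = 0:
0.488×c×(46.2 − 226) + 0.529×4180×(46.2 − 14.5) = 0
-87.74 c = -70096
c = -70096/-87.74 ≈ 798.9 J/(kg·°C)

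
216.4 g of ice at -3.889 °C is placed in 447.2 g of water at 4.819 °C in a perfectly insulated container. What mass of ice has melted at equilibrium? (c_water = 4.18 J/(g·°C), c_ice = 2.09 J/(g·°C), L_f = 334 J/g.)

m_melted ≈ 21.7 g

Heat available from the water dropping to 0 °C: 447.2×4.18×4.819 = 9008.1 J.
Of that, 216.4×2.09×3.889 = 1758.9 J goes to bring the ice to 0 °C, leaving 7249.2 J.
Fully melting the ice requires m_ice L_f = 216.4×334 = 72278 J.
7249.2 J < 72278 J, so only part of the ice melts and the system sits at 0 °C.
Mass melted = 7249.2/334 ≈ 21.7 g.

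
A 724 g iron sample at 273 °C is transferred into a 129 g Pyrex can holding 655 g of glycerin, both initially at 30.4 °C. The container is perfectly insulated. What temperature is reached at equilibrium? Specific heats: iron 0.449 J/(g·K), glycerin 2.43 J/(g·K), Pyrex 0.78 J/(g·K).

Heat gained plus heat lost sum to zero:
724·0.449·(T − 273) + 655·2.43·(T − 30.4) + 129·0.78·(T − 30.4) = 0
(325.08 + 1591.7 + 100.62) T = 325.08·273 + 1591.7·30.4 + 100.62·30.4
T ≈ 69.49 °C

T_f ≈ 69.5 °C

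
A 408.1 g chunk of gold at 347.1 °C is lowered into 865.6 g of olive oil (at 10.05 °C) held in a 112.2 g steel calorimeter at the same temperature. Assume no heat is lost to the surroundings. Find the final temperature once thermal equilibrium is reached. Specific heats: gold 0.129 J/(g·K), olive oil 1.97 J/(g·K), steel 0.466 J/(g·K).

T_f ≈ 19.9 °C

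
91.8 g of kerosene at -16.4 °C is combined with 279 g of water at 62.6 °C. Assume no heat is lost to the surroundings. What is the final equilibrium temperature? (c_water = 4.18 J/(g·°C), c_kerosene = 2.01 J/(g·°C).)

T_f is the heat-capacity-weighted average of the initial temperatures:
T_f = (1166.2×62.6 + 184.52×(-16.4)) / (1166.2 + 184.52)
    = 69979 / 1350.7 ≈ 51.81 °C

T_f ≈ 51.8 °C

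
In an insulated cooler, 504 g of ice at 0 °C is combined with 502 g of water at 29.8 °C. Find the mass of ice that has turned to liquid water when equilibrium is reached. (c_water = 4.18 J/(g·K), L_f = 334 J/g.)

m_melted ≈ 187 g

Cooling the water to 0 °C releases 502×4.18×29.8 = 62531 J.
Melting all 504 g of ice would need 504×334 = 168336 J.
Since 62531 < 168336 J, not all the ice melts; equilibrium is at 0 °C.
m_melted×334 = 62531  ⇒  m_melted ≈ 187.2 g.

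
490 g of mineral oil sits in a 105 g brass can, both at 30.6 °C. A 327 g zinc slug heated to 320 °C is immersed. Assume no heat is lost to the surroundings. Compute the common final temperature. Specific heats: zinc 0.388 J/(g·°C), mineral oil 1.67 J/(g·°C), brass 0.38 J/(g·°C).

T_f ≈ 67.9 °C

Taking heat into each body as positive, Σ m c ΔT = 0:
327×0.388×(T − 320) + 490×1.67×(T − 30.6) + 105×0.38×(T − 30.6) = 0
126.88(T − 320) + 818.3(T − 30.6) + 39.9(T − 30.6) = 0
(126.88 + 818.3 + 39.9) T = 126.88×320 + 818.3×30.6 + 39.9×30.6
T ≈ 67.87 °C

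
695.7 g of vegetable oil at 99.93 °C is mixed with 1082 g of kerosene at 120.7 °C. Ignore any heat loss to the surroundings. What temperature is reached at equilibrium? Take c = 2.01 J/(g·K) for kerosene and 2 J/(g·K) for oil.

Energy conservation, ΣQ = 0:
1082*2.01*(T − 120.7) + 695.7*2*(T − 99.93) = 0
2174.8(T − 120.7) + 1391.4(T − 99.93) = 0
3566.2 T = 401543
T = 401543/3566.2 ≈ 112.60 °C

T_f ≈ 112.6 °C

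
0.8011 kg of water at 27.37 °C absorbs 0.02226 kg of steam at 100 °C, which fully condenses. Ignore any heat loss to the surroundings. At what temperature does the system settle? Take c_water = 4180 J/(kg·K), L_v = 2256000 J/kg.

T_f ≈ 43.9 °C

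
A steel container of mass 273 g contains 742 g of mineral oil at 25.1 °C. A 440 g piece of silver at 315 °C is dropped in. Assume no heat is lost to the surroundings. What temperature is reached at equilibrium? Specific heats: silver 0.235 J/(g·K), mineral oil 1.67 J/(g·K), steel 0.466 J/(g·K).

T_f ≈ 45.5 °C

Taking heat into each body as positive, Σ m c ΔT = 0:
440×0.235×(T − 315) + 742×1.67×(T − 25.1) + 273×0.466×(T − 25.1) = 0
(103.4 + 1239.1 + 127.22) T = 103.4×315 + 1239.1×25.1 + 127.22×25.1
T = 66867 / 1469.8 = 45.5 °C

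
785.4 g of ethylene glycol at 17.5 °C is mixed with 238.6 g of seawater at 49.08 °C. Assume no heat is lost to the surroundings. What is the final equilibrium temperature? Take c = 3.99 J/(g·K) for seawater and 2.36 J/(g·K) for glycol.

Heat gained plus heat lost sum to zero:
238.6*3.99*(T − 49.08) + 785.4*2.36*(T − 17.5) = 0
(952.01 + 1853.5) T = 952.01*49.08 + 1853.5*17.5
T = 79162/2805.6 ≈ 28.22 °C

T_f ≈ 28.2 °C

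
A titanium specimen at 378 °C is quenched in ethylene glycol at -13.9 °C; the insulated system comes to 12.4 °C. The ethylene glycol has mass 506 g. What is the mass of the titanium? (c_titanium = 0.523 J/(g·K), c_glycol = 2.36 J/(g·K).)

m ≈ 164 g

Net heat exchanged in the isolated system is zero:
m·0.523·(12.4 − 378) + 506·2.36·(12.4 − (-13.9)) = 0
-191.21 m = -31406
m = -31406/-191.21 ≈ 164.3 g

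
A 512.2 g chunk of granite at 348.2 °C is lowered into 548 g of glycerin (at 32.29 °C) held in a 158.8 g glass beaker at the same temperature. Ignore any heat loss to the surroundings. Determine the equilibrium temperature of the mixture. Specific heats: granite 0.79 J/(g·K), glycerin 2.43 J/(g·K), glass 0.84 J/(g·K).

T_f = Σ m_i c_i T_i / Σ m_i c_i:
T_f = (404.64×348.2 + 1331.6×32.29 + 133.39×32.29) / (404.64 + 1331.6 + 133.39)
    = 188201 / 1869.7 ≈ 100.66 °C

T_f ≈ 100.7 °C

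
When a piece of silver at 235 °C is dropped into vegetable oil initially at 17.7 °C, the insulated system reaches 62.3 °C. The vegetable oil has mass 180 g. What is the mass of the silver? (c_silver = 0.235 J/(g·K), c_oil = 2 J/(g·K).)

m ≈ 396 g

Conservation of energy gives ΣQ = 0:
m×0.235×(62.3 − 235) + 180×2×(62.3 − 17.7) = 0
-40.58 m = -16056
m = -16056/-40.58 ≈ 395.6 g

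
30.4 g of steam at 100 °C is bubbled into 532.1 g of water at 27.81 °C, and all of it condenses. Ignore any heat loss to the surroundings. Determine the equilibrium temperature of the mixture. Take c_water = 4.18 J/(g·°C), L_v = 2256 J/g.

Setting the total heat transfer to zero:
steam→water at 100 °C releases m L_v = 30.4·2256 = 68582
  condensed water 100 °C→T: 127.07(T − 100)
  water warms: 532.1·4.18·(T − 27.81) = 2224.2(T − 27.81)
2351.2 T = 68582 + 12707 + 61854 = 143144
T ≈ 60.88 °C (< 100 °C, so full condensation is consistent).

T_f ≈ 60.9 °C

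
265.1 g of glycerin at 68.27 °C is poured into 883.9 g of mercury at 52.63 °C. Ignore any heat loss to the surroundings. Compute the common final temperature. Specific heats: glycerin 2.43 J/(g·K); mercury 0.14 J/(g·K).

Set heat shed by the hot body equal to heat absorbed by the cold body:
265.1×2.43×(68.27 − T) = 883.9×0.14×(T − 52.63)
644.19(68.27 − T) = 123.75(T − 52.63)
767.94 T = 50492  ⇒  T ≈ 65.75 °C

T_f ≈ 65.7 °C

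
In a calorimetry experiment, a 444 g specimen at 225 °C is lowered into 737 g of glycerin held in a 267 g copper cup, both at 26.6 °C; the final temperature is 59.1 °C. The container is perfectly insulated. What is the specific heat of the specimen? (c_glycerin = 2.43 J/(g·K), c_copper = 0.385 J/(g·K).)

c ≈ 0.836 J/(g·K)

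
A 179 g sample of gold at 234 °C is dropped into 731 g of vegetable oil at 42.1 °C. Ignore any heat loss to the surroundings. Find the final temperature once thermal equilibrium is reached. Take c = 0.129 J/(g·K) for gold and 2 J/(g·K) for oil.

T_f ≈ 45.1 °C

Energy conservation, ΣQ = 0:
179·0.129·(T − 234) + 731·2·(T − 42.1) = 0
23.09(T − 234) + 1462(T − 42.1) = 0
(23.09 + 1462) T = 23.09·234 + 1462·42.1
T ≈ 45.08 °C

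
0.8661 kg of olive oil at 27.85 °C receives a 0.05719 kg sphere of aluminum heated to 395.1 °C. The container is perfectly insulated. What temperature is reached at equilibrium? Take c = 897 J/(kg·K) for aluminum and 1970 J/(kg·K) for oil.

T_f ≈ 38.6 °C

Taking heat into each body as positive, Σ m c ΔT = 0:
0.05719·897·(T − 395.1) + 0.8661·1970·(T − 27.85) = 0
1757.5 T = 67787
T ≈ 38.57 °C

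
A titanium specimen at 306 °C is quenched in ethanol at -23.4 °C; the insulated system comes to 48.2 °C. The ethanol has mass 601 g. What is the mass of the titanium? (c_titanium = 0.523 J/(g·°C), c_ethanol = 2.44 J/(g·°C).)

m ≈ 779 g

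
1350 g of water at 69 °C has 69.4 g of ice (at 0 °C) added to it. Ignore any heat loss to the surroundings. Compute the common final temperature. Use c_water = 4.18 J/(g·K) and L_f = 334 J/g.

Let T be the final temperature. ΣQ_i = 0:
melt ice: 69.4×334 = 23180; meltwater 0→T: 69.4×4.18×T = 290.09 T; water cools: 1350×4.18×(T − 69) = 5643(T − 69)
5933.1 T = 389367 − 23180 = 366187
T ≈ 61.72 °C (positive, so assuming full melt was valid).

T_f ≈ 61.7 °C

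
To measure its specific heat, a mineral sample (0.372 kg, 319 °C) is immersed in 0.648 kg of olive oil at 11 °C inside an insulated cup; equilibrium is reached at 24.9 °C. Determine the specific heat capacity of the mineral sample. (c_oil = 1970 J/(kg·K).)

c ≈ 162 J/(kg·K)

Net heat exchanged in the isolated system is zero:
0.372×c×(24.9 − 319) + 0.648×1970×(24.9 − 11) = 0
-109.41 c = -17744
c = -17744/-109.41 ≈ 162.2 J/(kg·K)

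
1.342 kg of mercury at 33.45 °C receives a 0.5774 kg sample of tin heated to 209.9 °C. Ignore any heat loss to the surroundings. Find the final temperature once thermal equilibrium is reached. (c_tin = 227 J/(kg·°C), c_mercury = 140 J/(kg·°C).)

T_f ≈ 106.0 °C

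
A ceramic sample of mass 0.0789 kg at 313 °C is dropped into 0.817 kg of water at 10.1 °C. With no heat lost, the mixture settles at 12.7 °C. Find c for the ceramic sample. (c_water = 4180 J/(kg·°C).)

c ≈ 375 J/(kg·°C)

Heat lost by the ceramic sample = heat gained by the water:
0.0789×c×(313 − 12.7) = 0.817×4180×(12.7 − 10.1)
23.69 c = 8879.2  ⇒  c ≈ 374.7 J/(kg·°C)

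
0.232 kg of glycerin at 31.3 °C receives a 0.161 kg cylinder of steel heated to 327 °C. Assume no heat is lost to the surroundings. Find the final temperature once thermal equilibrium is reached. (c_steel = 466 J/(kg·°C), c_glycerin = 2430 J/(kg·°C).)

|Q_steel| = |Q_glycerin|:
0.161·466·(327 − T) = 0.232·2430·(T − 31.3)
75.03(327 − T) = 563.76(T − 31.3)
638.79 T = 42179  ⇒  T ≈ 66.03 °C

T_f ≈ 66.0 °C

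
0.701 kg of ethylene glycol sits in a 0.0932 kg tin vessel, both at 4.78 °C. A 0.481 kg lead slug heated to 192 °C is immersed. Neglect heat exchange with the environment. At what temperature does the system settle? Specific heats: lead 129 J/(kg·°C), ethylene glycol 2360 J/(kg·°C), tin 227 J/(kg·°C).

T_f ≈ 11.5 °C

With ΣQ=0 the equilibrium temperature is the m·c-weighted mean:
T_f = (62.05*192 + 1654.4*4.78 + 21.16*4.78) / (62.05 + 1654.4 + 21.16)
    = 19922 / 1737.6 ≈ 11.47 °C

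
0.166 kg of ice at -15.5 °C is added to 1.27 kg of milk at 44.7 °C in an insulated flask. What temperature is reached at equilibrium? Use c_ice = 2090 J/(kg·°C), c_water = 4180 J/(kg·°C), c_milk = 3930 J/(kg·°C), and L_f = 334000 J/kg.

T_f ≈ 28.5 °C

Heat gained plus heat lost sum to zero:
ice -15.5→0 °C: 0.166·2090·15.5 = 5377.6; latent heat to melt: 0.166·334000 = 55444; meltwater 0→T: 0.166·4180·T = 693.88 T; milk: 4991.1(T − 44.7)
5685 T = 223102 − 60822 = 162281
T ≈ 28.55 °C — above 0 °C, consistent with complete melting.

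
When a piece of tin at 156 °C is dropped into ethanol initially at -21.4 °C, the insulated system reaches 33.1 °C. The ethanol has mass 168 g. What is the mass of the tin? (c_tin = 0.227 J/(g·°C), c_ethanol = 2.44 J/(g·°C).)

Heat lost by the tin = heat gained by the ethanol:
m·0.227·(156 − 33.1) = 168·2.44·(33.1 − (-21.4))
27.9 m = 22341  ⇒  m ≈ 800.8 g

m ≈ 801 g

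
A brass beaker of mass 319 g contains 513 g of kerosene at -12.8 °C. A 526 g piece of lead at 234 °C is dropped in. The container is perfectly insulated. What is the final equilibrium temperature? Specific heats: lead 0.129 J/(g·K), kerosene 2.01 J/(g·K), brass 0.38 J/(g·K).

T_f ≈ 0.9 °C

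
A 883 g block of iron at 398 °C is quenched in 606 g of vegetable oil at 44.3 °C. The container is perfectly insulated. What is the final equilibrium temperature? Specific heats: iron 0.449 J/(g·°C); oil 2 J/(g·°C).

Setting the total heat transfer to zero:
883×0.449×(T − 398) + 606×2×(T − 44.3) = 0
396.47(T − 398) + 1212(T − 44.3) = 0
1608.5 T = 211485
T = 211485/1608.5 ≈ 131.48 °C

T_f ≈ 131.5 °C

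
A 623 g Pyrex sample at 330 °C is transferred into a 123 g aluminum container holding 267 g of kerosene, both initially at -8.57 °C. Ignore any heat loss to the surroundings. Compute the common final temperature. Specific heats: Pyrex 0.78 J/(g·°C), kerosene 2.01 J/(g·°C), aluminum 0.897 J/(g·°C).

T_f = Σ m_i c_i T_i / Σ m_i c_i:
T_f = (485.94·330 + 536.67·(-8.57) + 110.33·(-8.57)) / (485.94 + 536.67 + 110.33)
    = 154815 / 1132.9 ≈ 136.65 °C

T_f ≈ 136.6 °C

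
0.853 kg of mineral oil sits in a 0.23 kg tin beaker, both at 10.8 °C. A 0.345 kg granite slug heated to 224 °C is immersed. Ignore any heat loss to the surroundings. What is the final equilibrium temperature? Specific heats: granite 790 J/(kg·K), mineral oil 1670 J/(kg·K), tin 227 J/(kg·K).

T_f ≈ 44.0 °C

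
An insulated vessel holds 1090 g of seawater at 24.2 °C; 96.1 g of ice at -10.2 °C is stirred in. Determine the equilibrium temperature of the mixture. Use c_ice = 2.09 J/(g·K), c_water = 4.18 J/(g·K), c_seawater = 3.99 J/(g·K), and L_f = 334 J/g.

T_f ≈ 15.0 °C

Setting the total heat transfer to zero:
ice -10.2→0 °C: 96.1·2.09·10.2 = 2048.7; fusion: m_ice L_f = 96.1·334 = 32097; meltwater 0→T: 96.1·4.18·T = 401.7 T; seawater cools: 1090·3.99·(T − 24.2) = 4349.1(T − 24.2)
4750.8 T = 105248 − 34146 = 71102
T ≈ 14.97 °C (positive, so assuming full melt was valid).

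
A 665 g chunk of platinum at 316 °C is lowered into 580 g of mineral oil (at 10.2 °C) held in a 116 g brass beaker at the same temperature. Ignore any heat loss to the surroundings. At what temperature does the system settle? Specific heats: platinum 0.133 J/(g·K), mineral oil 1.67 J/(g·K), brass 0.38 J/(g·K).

T_f ≈ 34.8 °C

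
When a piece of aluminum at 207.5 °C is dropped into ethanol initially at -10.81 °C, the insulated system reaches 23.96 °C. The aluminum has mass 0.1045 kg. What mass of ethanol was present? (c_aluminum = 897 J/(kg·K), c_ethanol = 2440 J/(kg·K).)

m ≈ 0.203 kg

Energy conservation, ΣQ = 0:
0.1045×897×(23.96 − 207.5) + m×2440×(23.96 − (-10.81)) = 0
84839 m = 17204
m = 17204/84839 ≈ 0.2028 kg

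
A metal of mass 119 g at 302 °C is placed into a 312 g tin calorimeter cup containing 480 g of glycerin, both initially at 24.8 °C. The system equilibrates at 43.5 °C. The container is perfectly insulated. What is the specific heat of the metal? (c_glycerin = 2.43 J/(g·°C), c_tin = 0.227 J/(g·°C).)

c ≈ 0.752 J/(g·°C)

Heat gained plus heat lost sum to zero:
119·c·(43.5 − 302) + 480·2.43·(43.5 − 24.8) + 312·0.227·(43.5 − 24.8) = 0
-30762 c = -23136
c = -23136/-30762 ≈ 0.7521 J/(g·°C)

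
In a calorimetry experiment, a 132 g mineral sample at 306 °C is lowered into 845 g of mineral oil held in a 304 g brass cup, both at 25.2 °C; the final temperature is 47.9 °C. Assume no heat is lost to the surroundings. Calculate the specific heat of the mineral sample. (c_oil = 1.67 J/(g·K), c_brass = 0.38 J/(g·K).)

c ≈ 1.02 J/(g·K)

Energy conservation, ΣQ = 0:
132×c×(47.9 − 306) + 845×1.67×(47.9 − 25.2) + 304×0.38×(47.9 − 25.2) = 0
-34069 c = -34655
c = -34655/-34069 ≈ 1.017 J/(g·K)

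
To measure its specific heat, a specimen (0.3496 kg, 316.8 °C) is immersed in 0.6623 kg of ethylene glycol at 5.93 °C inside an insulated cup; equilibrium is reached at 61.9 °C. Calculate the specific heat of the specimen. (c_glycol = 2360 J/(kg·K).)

Heat lost by the specimen = heat gained by the glycol:
0.3496×c×(316.8 − 61.9) = 0.6623×2360×(61.9 − 5.93)
89.11 c = 87483  ⇒  c ≈ 981.7 J/(kg·K)

c ≈ 982 J/(kg·K)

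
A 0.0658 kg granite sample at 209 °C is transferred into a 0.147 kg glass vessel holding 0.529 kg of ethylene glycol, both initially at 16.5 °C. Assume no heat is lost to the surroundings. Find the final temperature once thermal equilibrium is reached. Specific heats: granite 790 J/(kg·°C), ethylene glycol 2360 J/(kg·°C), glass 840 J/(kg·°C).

T_f ≈ 23.5 °C

Net heat exchanged in the isolated system is zero:
0.0658*790*(T − 209) + 0.529*2360*(T − 16.5) + 0.147*840*(T − 16.5) = 0
51.98(T − 209) + 1248.4(T − 16.5) + 123.48(T − 16.5) = 0
(51.98 + 1248.4 + 123.48) T = 51.98*209 + 1248.4*16.5 + 123.48*16.5
T ≈ 23.53 °C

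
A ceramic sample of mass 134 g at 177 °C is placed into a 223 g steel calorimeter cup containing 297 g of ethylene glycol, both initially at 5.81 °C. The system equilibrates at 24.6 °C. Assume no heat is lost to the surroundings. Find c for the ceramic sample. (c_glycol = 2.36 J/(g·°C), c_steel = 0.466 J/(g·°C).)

Setting the total heat transfer to zero:
134·c·(24.6 − 177) + 297·2.36·(24.6 − 5.81) + 223·0.466·(24.6 − 5.81) = 0
-20422 c = -15123
c = -15123/-20422 ≈ 0.7405 J/(g·°C)

c ≈ 0.741 J/(g·°C)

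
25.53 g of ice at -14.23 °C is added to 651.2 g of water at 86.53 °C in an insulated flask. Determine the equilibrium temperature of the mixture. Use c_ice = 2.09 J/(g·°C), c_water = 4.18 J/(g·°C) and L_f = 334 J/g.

Energy conservation, ΣQ = 0:
ice -14.23→0 °C: 25.53·2.09·14.23 = 759.28
  melt ice: 25.53·334 = 8527
  meltwater 0→T: 25.53·4.18·T = 106.72 T
  water: 2722(T − 86.53)
2828.7 T = 235536 − 9286.3 = 226250
T ≈ 79.98 °C. Since T > 0 °C, the all-ice-melts assumption holds.

T_f ≈ 80.0 °C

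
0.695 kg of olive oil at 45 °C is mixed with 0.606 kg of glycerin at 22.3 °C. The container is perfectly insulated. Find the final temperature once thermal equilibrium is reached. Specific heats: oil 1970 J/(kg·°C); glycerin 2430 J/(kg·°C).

T_f ≈ 33.2 °C

Set heat shed by the hot body equal to heat absorbed by the cold body:
0.695*1970*(45 − T) = 0.606*2430*(T − 22.3)
1369.1(45 − T) = 1472.6(T − 22.3)
2841.7 T = 94450  ⇒  T ≈ 33.24 °C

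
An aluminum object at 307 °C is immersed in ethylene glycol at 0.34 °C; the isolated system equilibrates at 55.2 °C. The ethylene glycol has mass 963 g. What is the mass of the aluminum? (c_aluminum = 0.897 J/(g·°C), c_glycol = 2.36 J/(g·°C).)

m ≈ 552 g

Heat lost by the aluminum = heat gained by the glycol:
m×0.897×(307 − 55.2) = 963×2.36×(55.2 − 0.34)
225.86 m = 124679  ⇒  m ≈ 552 g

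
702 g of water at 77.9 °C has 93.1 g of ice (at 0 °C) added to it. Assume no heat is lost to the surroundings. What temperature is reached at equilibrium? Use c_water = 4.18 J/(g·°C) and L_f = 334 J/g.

Conservation of energy gives ΣQ = 0:
fusion: m_ice L_f = 93.1×334 = 31095
  meltwater 0→T: 93.1×4.18×T = 389.16 T
  water cools: 702×4.18×(T − 77.9) = 2934.4(T − 77.9)
3323.5 T = 228587 − 31095 = 197491
T ≈ 59.42 °C (positive, so assuming full melt was valid).

T_f ≈ 59.4 °C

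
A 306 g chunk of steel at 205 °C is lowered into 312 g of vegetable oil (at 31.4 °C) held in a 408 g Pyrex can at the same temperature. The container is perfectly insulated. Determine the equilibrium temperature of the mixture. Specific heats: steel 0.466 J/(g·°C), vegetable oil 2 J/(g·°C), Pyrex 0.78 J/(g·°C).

T_f ≈ 54.2 °C

Let T be the final temperature. ΣQ_i = 0:
306*0.466*(T − 205) + 312*2*(T − 31.4) + 408*0.78*(T − 31.4) = 0
(142.6 + 624 + 318.24) T = 142.6*205 + 624*31.4 + 318.24*31.4
T = 58819/1084.8 ≈ 54.22 °C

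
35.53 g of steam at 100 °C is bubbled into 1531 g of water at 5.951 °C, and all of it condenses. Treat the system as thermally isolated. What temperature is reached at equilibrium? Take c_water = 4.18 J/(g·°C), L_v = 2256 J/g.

T_f ≈ 20.3 °C

Net heat exchanged in the isolated system is zero:
latent heat released on condensation: 35.53×2256 = 80156; condensate cools 100→T: 35.53×4.18×(T − 100) = 148.52(T − 100); original water: 6399.6(T − 5.951)
6548.1 T = 80156 + 14852 + 38084 = 133091
T ≈ 20.33 °C, under the boiling point, so the assumption holds.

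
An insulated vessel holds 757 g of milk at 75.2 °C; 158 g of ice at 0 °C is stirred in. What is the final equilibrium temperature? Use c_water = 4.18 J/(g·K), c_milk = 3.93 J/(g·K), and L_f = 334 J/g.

T_f ≈ 47.0 °C

Heat gained plus heat lost sum to zero:
latent heat to melt: 158·334 = 52772
  warm the meltwater: 660.44 T
  milk cools: 757·3.93·(T − 75.2) = 2975(T − 75.2)
3635.5 T = 223721 − 52772 = 170949
T ≈ 47.02 °C (positive, so assuming full melt was valid).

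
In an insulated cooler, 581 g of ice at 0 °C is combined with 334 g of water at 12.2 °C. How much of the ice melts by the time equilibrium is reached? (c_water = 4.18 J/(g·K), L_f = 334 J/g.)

Water can give up m c ΔT = 334·4.18·12.2 = 17033 J before reaching 0 °C.
Fully melting the ice requires m_ice L_f = 581·334 = 194054 J.
17033 J < 194054 J, so only part of the ice melts and the system sits at 0 °C.
m_melted·334 = 17033  ⇒  m_melted ≈ 51 g.

m_melted ≈ 51 g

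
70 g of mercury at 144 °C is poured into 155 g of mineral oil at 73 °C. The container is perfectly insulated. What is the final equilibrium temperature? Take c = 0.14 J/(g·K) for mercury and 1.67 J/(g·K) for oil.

With ΣQ=0 the equilibrium temperature is the m·c-weighted mean:
T_f = (9.8*144 + 258.85*73) / (9.8 + 258.85)
    = 20307 / 268.65 ≈ 75.59 °C

T_f ≈ 75.6 °C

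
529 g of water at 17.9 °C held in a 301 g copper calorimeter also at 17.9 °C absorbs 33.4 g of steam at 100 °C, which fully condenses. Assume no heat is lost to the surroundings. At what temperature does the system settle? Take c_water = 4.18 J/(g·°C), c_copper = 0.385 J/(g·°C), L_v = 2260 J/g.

T_f ≈ 53.1 °C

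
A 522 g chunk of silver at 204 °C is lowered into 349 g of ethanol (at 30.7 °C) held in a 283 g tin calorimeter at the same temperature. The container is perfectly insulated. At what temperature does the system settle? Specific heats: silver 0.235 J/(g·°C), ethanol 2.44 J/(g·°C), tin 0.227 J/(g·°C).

T_f ≈ 51.2 °C

Taking heat into each body as positive, Σ m c ΔT = 0:
522×0.235×(T − 204) + 349×2.44×(T − 30.7) + 283×0.227×(T − 30.7) = 0
(122.67 + 851.56 + 64.24) T = 122.67×204 + 851.56×30.7 + 64.24×30.7
T ≈ 51.17 °C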